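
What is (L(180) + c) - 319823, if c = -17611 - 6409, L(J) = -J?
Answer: -344023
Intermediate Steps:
c = -24020
(L(180) + c) - 319823 = (-1*180 - 24020) - 319823 = (-180 - 24020) - 319823 = -24200 - 319823 = -344023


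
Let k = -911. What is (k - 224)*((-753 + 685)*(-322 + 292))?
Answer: -2315400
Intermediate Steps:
(k - 224)*((-753 + 685)*(-322 + 292)) = (-911 - 224)*((-753 + 685)*(-322 + 292)) = -(-77180)*(-30) = -1135*2040 = -2315400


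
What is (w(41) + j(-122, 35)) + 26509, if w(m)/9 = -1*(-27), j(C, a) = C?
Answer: 26630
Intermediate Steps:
w(m) = 243 (w(m) = 9*(-1*(-27)) = 9*27 = 243)
(w(41) + j(-122, 35)) + 26509 = (243 - 122) + 26509 = 121 + 26509 = 26630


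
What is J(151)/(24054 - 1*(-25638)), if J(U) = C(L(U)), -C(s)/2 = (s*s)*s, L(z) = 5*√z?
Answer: -18875*√151/24846 ≈ -9.3351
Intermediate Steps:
C(s) = -2*s³ (C(s) = -2*s*s*s = -2*s²*s = -2*s³)
J(U) = -250*U^(3/2) (J(U) = -2*125*U^(3/2) = -250*U^(3/2))
J(151)/(24054 - 1*(-25638)) = (-37750*√151)/(24054 - 1*(-25638)) = (-37750*√151)/(24054 + 25638) = -37750*√151/49692 = -37750*√151*(1/49692) = -18875*√151/24846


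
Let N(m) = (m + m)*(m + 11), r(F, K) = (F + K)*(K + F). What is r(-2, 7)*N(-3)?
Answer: -1200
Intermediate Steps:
r(F, K) = (F + K)² (r(F, K) = (F + K)*(F + K) = (F + K)²)
N(m) = 2*m*(11 + m) (N(m) = (2*m)*(11 + m) = 2*m*(11 + m))
r(-2, 7)*N(-3) = (-2 + 7)²*(2*(-3)*(11 - 3)) = 5²*(2*(-3)*8) = 25*(-48) = -1200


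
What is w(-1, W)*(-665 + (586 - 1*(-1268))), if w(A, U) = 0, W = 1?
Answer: 0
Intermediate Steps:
w(-1, W)*(-665 + (586 - 1*(-1268))) = 0*(-665 + (586 - 1*(-1268))) = 0*(-665 + (586 + 1268)) = 0*(-665 + 1854) = 0*1189 = 0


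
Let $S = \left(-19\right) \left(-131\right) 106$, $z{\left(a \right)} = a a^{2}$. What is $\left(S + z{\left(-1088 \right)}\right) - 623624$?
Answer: $-1288273262$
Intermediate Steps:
$z{\left(a \right)} = a^{3}$
$S = 263834$ ($S = 2489 \cdot 106 = 263834$)
$\left(S + z{\left(-1088 \right)}\right) - 623624 = \left(263834 + \left(-1088\right)^{3}\right) - 623624 = \left(263834 - 1287913472\right) - 623624 = -1287649638 - 623624 = -1288273262$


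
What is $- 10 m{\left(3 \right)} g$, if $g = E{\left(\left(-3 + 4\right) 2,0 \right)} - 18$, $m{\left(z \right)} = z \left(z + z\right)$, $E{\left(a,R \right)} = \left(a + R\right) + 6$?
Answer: $1800$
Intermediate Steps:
$E{\left(a,R \right)} = 6 + R + a$ ($E{\left(a,R \right)} = \left(R + a\right) + 6 = 6 + R + a$)
$m{\left(z \right)} = 2 z^{2}$ ($m{\left(z \right)} = z 2 z = 2 z^{2}$)
$g = -10$ ($g = \left(6 + 0 + \left(-3 + 4\right) 2\right) - 18 = \left(6 + 0 + 1 \cdot 2\right) - 18 = \left(6 + 0 + 2\right) - 18 = 8 - 18 = -10$)
$- 10 m{\left(3 \right)} g = - 10 \cdot 2 \cdot 3^{2} \left(-10\right) = - 10 \cdot 2 \cdot 9 \left(-10\right) = \left(-10\right) 18 \left(-10\right) = \left(-180\right) \left(-10\right) = 1800$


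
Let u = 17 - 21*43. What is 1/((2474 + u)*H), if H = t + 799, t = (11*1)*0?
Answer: 1/1268812 ≈ 7.8814e-7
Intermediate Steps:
u = -886 (u = 17 - 903 = -886)
t = 0 (t = 11*0 = 0)
H = 799 (H = 0 + 799 = 799)
1/((2474 + u)*H) = 1/((2474 - 886)*799) = (1/799)/1588 = (1/1588)*(1/799) = 1/1268812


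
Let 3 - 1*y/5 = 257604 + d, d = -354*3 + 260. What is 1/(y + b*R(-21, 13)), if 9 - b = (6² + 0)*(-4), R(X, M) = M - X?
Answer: -1/1278793 ≈ -7.8199e-7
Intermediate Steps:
b = 153 (b = 9 - (6² + 0)*(-4) = 9 - (36 + 0)*(-4) = 9 - 36*(-4) = 9 - 1*(-144) = 9 + 144 = 153)
d = -802 (d = -1062 + 260 = -802)
y = -1283995 (y = 15 - 5*(257604 - 802) = 15 - 5*256802 = 15 - 1284010 = -1283995)
1/(y + b*R(-21, 13)) = 1/(-1283995 + 153*(13 - 1*(-21))) = 1/(-1283995 + 153*(13 + 21)) = 1/(-1283995 + 153*34) = 1/(-1283995 + 5202) = 1/(-1278793) = -1/1278793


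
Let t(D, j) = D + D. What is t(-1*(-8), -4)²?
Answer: 256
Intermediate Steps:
t(D, j) = 2*D
t(-1*(-8), -4)² = (2*(-1*(-8)))² = (2*8)² = 16² = 256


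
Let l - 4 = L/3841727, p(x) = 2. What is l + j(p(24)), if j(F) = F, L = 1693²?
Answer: 25916611/3841727 ≈ 6.7461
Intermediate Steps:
L = 2866249
l = 18233157/3841727 (l = 4 + 2866249/3841727 = 18233157/3841727 ≈ 4.7461)
l + j(p(24)) = 18233157/3841727 + 2 = 25916611/3841727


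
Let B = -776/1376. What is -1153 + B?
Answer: -198413/172 ≈ -1153.6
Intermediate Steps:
B = -97/172 (B = -776*1/1376 = -97/172 ≈ -0.56395)
-1153 + B = -1153 - 97/172 = -198413/172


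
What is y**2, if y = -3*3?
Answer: 81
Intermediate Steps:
y = -9
y**2 = (-9)**2 = 81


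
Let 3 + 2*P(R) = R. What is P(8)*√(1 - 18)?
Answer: 5*I*√17/2 ≈ 10.308*I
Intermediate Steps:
P(R) = -3/2 + R/2
P(8)*√(1 - 18) = (-3/2 + (½)*8)*√(1 - 18) = (-3/2 + 4)*√(-17) = 5*(I*√17)/2 = 5*I*√17/2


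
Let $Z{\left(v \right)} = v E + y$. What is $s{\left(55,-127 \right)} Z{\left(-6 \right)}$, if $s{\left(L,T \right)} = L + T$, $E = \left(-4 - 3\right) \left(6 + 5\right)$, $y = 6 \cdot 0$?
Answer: $-33264$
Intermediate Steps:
$y = 0$
$E = -77$ ($E = \left(-7\right) 11 = -77$)
$Z{\left(v \right)} = - 77 v$ ($Z{\left(v \right)} = v \left(-77\right) + 0 = - 77 v + 0 = - 77 v$)
$s{\left(55,-127 \right)} Z{\left(-6 \right)} = \left(55 - 127\right) \left(\left(-77\right) \left(-6\right)\right) = \left(-72\right) 462 = -33264$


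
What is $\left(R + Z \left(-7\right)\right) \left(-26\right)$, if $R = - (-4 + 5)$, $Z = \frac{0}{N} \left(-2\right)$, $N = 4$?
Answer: $26$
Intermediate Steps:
$Z = 0$ ($Z = \frac{0}{4} \left(-2\right) = 0 \cdot \frac{1}{4} \left(-2\right) = 0 \left(-2\right) = 0$)
$R = -1$ ($R = \left(-1\right) 1 = -1$)
$\left(R + Z \left(-7\right)\right) \left(-26\right) = \left(-1 + 0 \left(-7\right)\right) \left(-26\right) = \left(-1 + 0\right) \left(-26\right) = \left(-1\right) \left(-26\right) = 26$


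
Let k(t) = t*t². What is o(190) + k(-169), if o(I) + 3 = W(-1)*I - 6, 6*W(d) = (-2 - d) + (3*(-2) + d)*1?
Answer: -14481214/3 ≈ -4.8271e+6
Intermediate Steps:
W(d) = -4/3 (W(d) = ((-2 - d) + (3*(-2) + d)*1)/6 = ((-2 - d) + (-6 + d)*1)/6 = ((-2 - d) + (-6 + d))/6 = (⅙)*(-8) = -4/3)
k(t) = t³
o(I) = -9 - 4*I/3 (o(I) = -3 + (-4*I/3 - 6) = -3 + (-6 - 4*I/3) = -9 - 4*I/3)
o(190) + k(-169) = (-9 - 4/3*190) + (-169)³ = (-9 - 760/3) - 4826809 = -787/3 - 4826809 = -14481214/3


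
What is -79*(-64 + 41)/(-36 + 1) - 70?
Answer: -4267/35 ≈ -121.91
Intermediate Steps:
-79*(-64 + 41)/(-36 + 1) - 70 = -(-1817)/(-35) - 70 = -(-1817)*(-1)/35 - 70 = -79*23/35 - 70 = -1817/35 - 70 = -4267/35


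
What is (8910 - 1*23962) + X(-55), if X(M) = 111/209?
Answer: -3145757/209 ≈ -15051.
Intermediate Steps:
X(M) = 111/209 (X(M) = 111*(1/209) = 111/209)
(8910 - 1*23962) + X(-55) = (8910 - 1*23962) + 111/209 = (8910 - 23962) + 111/209 = -15052 + 111/209 = -3145757/209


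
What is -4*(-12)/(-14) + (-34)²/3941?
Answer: -12356/3941 ≈ -3.1352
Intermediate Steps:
-4*(-12)/(-14) + (-34)²/3941 = 48*(-1/14) + 1156*(1/3941) = -24/7 + 1156/3941 = -12356/3941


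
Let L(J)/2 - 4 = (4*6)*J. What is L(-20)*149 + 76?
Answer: -141772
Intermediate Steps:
L(J) = 8 + 48*J (L(J) = 8 + 2*((4*6)*J) = 8 + 2*(24*J) = 8 + 48*J)
L(-20)*149 + 76 = (8 + 48*(-20))*149 + 76 = (8 - 960)*149 + 76 = -952*149 + 76 = -141848 + 76 = -141772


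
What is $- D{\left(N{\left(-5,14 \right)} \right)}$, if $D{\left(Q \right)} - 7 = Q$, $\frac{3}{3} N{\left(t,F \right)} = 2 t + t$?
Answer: $8$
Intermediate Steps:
$N{\left(t,F \right)} = 3 t$ ($N{\left(t,F \right)} = 2 t + t = 3 t$)
$D{\left(Q \right)} = 7 + Q$
$- D{\left(N{\left(-5,14 \right)} \right)} = - (7 + 3 \left(-5\right)) = - (7 - 15) = \left(-1\right) \left(-8\right) = 8$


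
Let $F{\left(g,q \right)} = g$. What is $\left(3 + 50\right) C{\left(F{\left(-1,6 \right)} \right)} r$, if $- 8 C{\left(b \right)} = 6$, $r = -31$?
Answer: $\frac{4929}{4} \approx 1232.3$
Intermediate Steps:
$C{\left(b \right)} = - \frac{3}{4}$ ($C{\left(b \right)} = \left(- \frac{1}{8}\right) 6 = - \frac{3}{4}$)
$\left(3 + 50\right) C{\left(F{\left(-1,6 \right)} \right)} r = \left(3 + 50\right) \left(- \frac{3}{4}\right) \left(-31\right) = 53 \left(- \frac{3}{4}\right) \left(-31\right) = \left(- \frac{159}{4}\right) \left(-31\right) = \frac{4929}{4}$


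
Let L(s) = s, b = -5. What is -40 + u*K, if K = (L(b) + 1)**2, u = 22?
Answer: 312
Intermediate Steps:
K = 16 (K = (-5 + 1)**2 = (-4)**2 = 16)
-40 + u*K = -40 + 22*16 = -40 + 352 = 312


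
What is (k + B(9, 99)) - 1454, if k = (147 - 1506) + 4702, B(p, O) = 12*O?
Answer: 3077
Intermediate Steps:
k = 3343 (k = -1359 + 4702 = 3343)
(k + B(9, 99)) - 1454 = (3343 + 12*99) - 1454 = (3343 + 1188) - 1454 = 4531 - 1454 = 3077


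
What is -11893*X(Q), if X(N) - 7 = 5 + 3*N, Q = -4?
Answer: 0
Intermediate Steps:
X(N) = 12 + 3*N (X(N) = 7 + (5 + 3*N) = 12 + 3*N)
-11893*X(Q) = -11893*(12 + 3*(-4)) = -11893*(12 - 12) = -11893*0 = 0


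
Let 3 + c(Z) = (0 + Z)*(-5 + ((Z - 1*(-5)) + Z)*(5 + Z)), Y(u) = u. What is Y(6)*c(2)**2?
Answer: 76614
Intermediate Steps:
c(Z) = -3 + Z*(-5 + (5 + Z)*(5 + 2*Z)) (c(Z) = -3 + (0 + Z)*(-5 + ((Z - 1*(-5)) + Z)*(5 + Z)) = -3 + Z*(-5 + ((Z + 5) + Z)*(5 + Z)) = -3 + Z*(-5 + ((5 + Z) + Z)*(5 + Z)) = -3 + Z*(-5 + (5 + 2*Z)*(5 + Z)) = -3 + Z*(-5 + (5 + Z)*(5 + 2*Z)))
Y(6)*c(2)**2 = 6*(-3 + 2*2**3 + 15*2**2 + 20*2)**2 = 6*(-3 + 2*8 + 15*4 + 40)**2 = 6*(-3 + 16 + 60 + 40)**2 = 6*113**2 = 6*12769 = 76614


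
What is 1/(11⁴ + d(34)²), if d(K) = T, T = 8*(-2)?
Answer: 1/14897 ≈ 6.7128e-5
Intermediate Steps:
T = -16
d(K) = -16
1/(11⁴ + d(34)²) = 1/(11⁴ + (-16)²) = 1/(14641 + 256) = 1/14897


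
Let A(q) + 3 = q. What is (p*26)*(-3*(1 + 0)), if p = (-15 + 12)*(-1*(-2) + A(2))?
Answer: 234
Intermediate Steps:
A(q) = -3 + q
p = -3 (p = (-15 + 12)*(-1*(-2) + (-3 + 2)) = -3*(2 - 1) = -3*1 = -3)
(p*26)*(-3*(1 + 0)) = (-3*26)*(-3*(1 + 0)) = -(-234) = -78*(-3) = 234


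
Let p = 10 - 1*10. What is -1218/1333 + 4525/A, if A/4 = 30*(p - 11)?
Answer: -1527917/351912 ≈ -4.3418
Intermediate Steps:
p = 0 (p = 10 - 10 = 0)
A = -1320 (A = 4*(30*(0 - 11)) = 4*(30*(-11)) = 4*(-330) = -1320)
-1218/1333 + 4525/A = -1218/1333 + 4525/(-1320) = -1218*1/1333 + 4525*(-1/1320) = -1218/1333 - 905/264 = -1527917/351912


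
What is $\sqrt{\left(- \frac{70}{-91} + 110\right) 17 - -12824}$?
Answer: $\frac{2 \sqrt{621374}}{13} \approx 121.27$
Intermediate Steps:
$\sqrt{\left(- \frac{70}{-91} + 110\right) 17 - -12824} = \sqrt{\left(\left(-70\right) \left(- \frac{1}{91}\right) + 110\right) 17 + \left(-3373 + 16197\right)} = \sqrt{\left(\frac{10}{13} + 110\right) 17 + 12824} = \sqrt{\frac{1440}{13} \cdot 17 + 12824} = \sqrt{\frac{24480}{13} + 12824} = \sqrt{\frac{191192}{13}} = \frac{2 \sqrt{621374}}{13}$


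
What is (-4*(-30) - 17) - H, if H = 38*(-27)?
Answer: 1129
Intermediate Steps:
H = -1026
(-4*(-30) - 17) - H = (-4*(-30) - 17) - 1*(-1026) = (120 - 17) + 1026 = 103 + 1026 = 1129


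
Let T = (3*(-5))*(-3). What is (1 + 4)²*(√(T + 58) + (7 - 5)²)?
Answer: 100 + 25*√103 ≈ 353.72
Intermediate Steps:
T = 45 (T = -15*(-3) = 45)
(1 + 4)²*(√(T + 58) + (7 - 5)²) = (1 + 4)²*(√(45 + 58) + (7 - 5)²) = 5²*(√103 + 2²) = 25*(√103 + 4) = 25*(4 + √103) = 100 + 25*√103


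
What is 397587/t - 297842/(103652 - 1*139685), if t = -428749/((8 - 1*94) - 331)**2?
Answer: -2491049999081161/15449112717 ≈ -1.6124e+5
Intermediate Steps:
t = -428749/173889 (t = -428749/((8 - 94) - 331)**2 = -428749/(-86 - 331)**2 = -428749/((-417)**2) = -428749/173889 ≈ -2.4656)
397587/t - 297842/(103652 - 1*139685) = 397587/(-428749/173889) - 297842/(103652 - 1*139685) = 397587*(-173889/428749) - 297842/(103652 - 139685) = -69136005843/428749 - 297842/(-36033) = -69136005843/428749 - 297842*(-1/36033) = -69136005843/428749 + 297842/36033 = -2491049999081161/15449112717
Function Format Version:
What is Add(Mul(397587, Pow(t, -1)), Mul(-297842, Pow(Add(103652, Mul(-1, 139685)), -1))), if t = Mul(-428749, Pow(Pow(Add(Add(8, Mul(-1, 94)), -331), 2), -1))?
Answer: Rational(-2491049999081161, 15449112717) ≈ -1.6124e+5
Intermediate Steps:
t = Rational(-428749, 173889) (t = Mul(-428749, Pow(Pow(Add(Add(8, -94), -331), 2), -1)) = Mul(-428749, Pow(Pow(Add(-86, -331), 2), -1)) = Mul(-428749, Pow(Pow(-417, 2), -1)) = Mul(-428749, Pow(173889, -1)) = Mul(-428749, Rational(1, 173889)) = Rational(-428749, 173889) ≈ -2.4656)
Add(Mul(397587, Pow(t, -1)), Mul(-297842, Pow(Add(103652, Mul(-1, 139685)), -1))) = Add(Mul(397587, Pow(Rational(-428749, 173889), -1)), Mul(-297842, Pow(Add(103652, Mul(-1, 139685)), -1))) = Add(Mul(397587, Rational(-173889, 428749)), Mul(-297842, Pow(Add(103652, -139685), -1))) = Add(Rational(-69136005843, 428749), Mul(-297842, Pow(-36033, -1))) = Add(Rational(-69136005843, 428749), Mul(-297842, Rational(-1, 36033))) = Add(Rational(-69136005843, 428749), Rational(297842, 36033)) = Rational(-2491049999081161, 15449112717)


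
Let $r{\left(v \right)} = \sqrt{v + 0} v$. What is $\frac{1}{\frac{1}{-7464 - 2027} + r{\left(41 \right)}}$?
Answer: $\frac{9491}{6208340341600} + \frac{3693242321 \sqrt{41}}{6208340341600} \approx 0.0038091$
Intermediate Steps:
$r{\left(v \right)} = v^{\frac{3}{2}}$ ($r{\left(v \right)} = \sqrt{v} v = v^{\frac{3}{2}}$)
$\frac{1}{\frac{1}{-7464 - 2027} + r{\left(41 \right)}} = \frac{1}{\frac{1}{-7464 - 2027} + 41^{\frac{3}{2}}} = \frac{1}{\frac{1}{-9491} + 41 \sqrt{41}} = \frac{1}{- \frac{1}{9491} + 41 \sqrt{41}}$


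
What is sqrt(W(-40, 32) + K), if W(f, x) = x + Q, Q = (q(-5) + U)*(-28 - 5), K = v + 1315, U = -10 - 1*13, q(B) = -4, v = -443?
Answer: sqrt(1795) ≈ 42.367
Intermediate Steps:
U = -23 (U = -10 - 13 = -23)
K = 872 (K = -443 + 1315 = 872)
Q = 891 (Q = (-4 - 23)*(-28 - 5) = -27*(-33) = 891)
W(f, x) = 891 + x (W(f, x) = x + 891 = 891 + x)
sqrt(W(-40, 32) + K) = sqrt((891 + 32) + 872) = sqrt(923 + 872) = sqrt(1795)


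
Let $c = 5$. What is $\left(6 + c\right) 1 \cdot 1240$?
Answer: $13640$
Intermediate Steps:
$\left(6 + c\right) 1 \cdot 1240 = \left(6 + 5\right) 1 \cdot 1240 = 11 \cdot 1 \cdot 1240 = 11 \cdot 1240 = 13640$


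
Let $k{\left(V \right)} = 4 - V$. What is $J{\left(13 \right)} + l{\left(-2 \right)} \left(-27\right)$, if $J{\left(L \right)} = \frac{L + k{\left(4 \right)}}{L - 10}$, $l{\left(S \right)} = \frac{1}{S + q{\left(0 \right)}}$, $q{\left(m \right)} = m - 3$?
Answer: $\frac{146}{15} \approx 9.7333$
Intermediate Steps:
$q{\left(m \right)} = -3 + m$
$l{\left(S \right)} = \frac{1}{-3 + S}$ ($l{\left(S \right)} = \frac{1}{S + \left(-3 + 0\right)} = \frac{1}{S - 3} = \frac{1}{-3 + S}$)
$J{\left(L \right)} = \frac{L}{-10 + L}$ ($J{\left(L \right)} = \frac{L + \left(4 - 4\right)}{L - 10} = \frac{L + \left(4 - 4\right)}{-10 + L} = \frac{L + 0}{-10 + L} = \frac{L}{-10 + L}$)
$J{\left(13 \right)} + l{\left(-2 \right)} \left(-27\right) = \frac{13}{-10 + 13} + \frac{1}{-3 - 2} \left(-27\right) = \frac{13}{3} + \frac{1}{-5} \left(-27\right) = 13 \cdot \frac{1}{3} - - \frac{27}{5} = \frac{13}{3} + \frac{27}{5} = \frac{146}{15}$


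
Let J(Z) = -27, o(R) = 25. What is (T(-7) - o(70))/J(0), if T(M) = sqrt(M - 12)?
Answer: 25/27 - I*sqrt(19)/27 ≈ 0.92593 - 0.16144*I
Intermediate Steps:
T(M) = sqrt(-12 + M)
(T(-7) - o(70))/J(0) = (sqrt(-12 - 7) - 1*25)/(-27) = (sqrt(-19) - 25)*(-1/27) = (I*sqrt(19) - 25)*(-1/27) = (-25 + I*sqrt(19))*(-1/27) = 25/27 - I*sqrt(19)/27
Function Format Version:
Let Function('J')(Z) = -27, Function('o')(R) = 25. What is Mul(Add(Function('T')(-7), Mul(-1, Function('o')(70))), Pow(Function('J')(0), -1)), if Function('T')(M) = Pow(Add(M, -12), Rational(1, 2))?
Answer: Add(Rational(25, 27), Mul(Rational(-1, 27), I, Pow(19, Rational(1, 2)))) ≈ Add(0.92593, Mul(-0.16144, I))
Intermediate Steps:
Function('T')(M) = Pow(Add(-12, M), Rational(1, 2))
Mul(Add(Function('T')(-7), Mul(-1, Function('o')(70))), Pow(Function('J')(0), -1)) = Mul(Add(Pow(Add(-12, -7), Rational(1, 2)), Mul(-1, 25)), Pow(-27, -1)) = Mul(Add(Pow(-19, Rational(1, 2)), -25), Rational(-1, 27)) = Mul(Add(Mul(I, Pow(19, Rational(1, 2))), -25), Rational(-1, 27)) = Mul(Add(-25, Mul(I, Pow(19, Rational(1, 2)))), Rational(-1, 27)) = Add(Rational(25, 27), Mul(Rational(-1, 27), I, Pow(19, Rational(1, 2))))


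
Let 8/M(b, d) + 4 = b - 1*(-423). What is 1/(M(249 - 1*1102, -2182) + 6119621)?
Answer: 217/1327957753 ≈ 1.6341e-7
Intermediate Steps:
M(b, d) = 8/(419 + b) (M(b, d) = 8/(-4 + (b - 1*(-423))) = 8/(-4 + (b + 423)) = 8/(-4 + (423 + b)) = 8/(419 + b))
1/(M(249 - 1*1102, -2182) + 6119621) = 1/(8/(419 + (249 - 1*1102)) + 6119621) = 1/(8/(419 + (249 - 1102)) + 6119621) = 1/(8/(419 - 853) + 6119621) = 1/(8/(-434) + 6119621) = 1/(8*(-1/434) + 6119621) = 1/(-4/217 + 6119621) = 1/(1327957753/217) = 217/1327957753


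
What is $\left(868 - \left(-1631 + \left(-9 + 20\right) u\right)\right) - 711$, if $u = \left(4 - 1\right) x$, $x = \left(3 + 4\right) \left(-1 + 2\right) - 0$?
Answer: $1557$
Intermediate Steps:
$x = 7$ ($x = 7 \cdot 1 + 0 = 7 + 0 = 7$)
$u = 21$ ($u = \left(4 - 1\right) 7 = 3 \cdot 7 = 21$)
$\left(868 - \left(-1631 + \left(-9 + 20\right) u\right)\right) - 711 = \left(868 + \left(1631 - \left(-9 + 20\right) 21\right)\right) - 711 = \left(868 + \left(1631 - 11 \cdot 21\right)\right) - 711 = \left(868 + \left(1631 - 231\right)\right) - 711 = \left(868 + 1400\right) - 711 = 2268 - 711 = 1557$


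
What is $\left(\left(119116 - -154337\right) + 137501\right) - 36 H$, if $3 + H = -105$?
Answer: $414842$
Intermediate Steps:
$H = -108$ ($H = -3 - 105 = -108$)
$\left(\left(119116 - -154337\right) + 137501\right) - 36 H = \left(\left(119116 - -154337\right) + 137501\right) - -3888 = \left(\left(119116 + 154337\right) + 137501\right) + 3888 = \left(273453 + 137501\right) + 3888 = 410954 + 3888 = 414842$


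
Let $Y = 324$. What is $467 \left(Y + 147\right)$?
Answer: $219957$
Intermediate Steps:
$467 \left(Y + 147\right) = 467 \left(324 + 147\right) = 467 \cdot 471 = 219957$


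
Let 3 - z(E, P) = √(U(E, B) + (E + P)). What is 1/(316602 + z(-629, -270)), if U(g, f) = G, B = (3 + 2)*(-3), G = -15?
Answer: 316605/100238726939 + I*√914/100238726939 ≈ 3.1585e-6 + 3.016e-10*I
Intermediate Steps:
B = -15 (B = 5*(-3) = -15)
U(g, f) = -15
z(E, P) = 3 - √(-15 + E + P) (z(E, P) = 3 - √(-15 + (E + P)) = 3 - √(-15 + E + P))
1/(316602 + z(-629, -270)) = 1/(316602 + (3 - √(-15 - 629 - 270))) = 1/(316602 + (3 - √(-914))) = 1/(316602 + (3 - I*√914)) = 1/(316605 - I*√914)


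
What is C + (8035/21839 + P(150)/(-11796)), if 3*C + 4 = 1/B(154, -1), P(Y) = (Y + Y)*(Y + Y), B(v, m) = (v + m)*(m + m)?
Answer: -169408757035/19707382566 ≈ -8.5962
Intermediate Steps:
B(v, m) = 2*m*(m + v) (B(v, m) = (m + v)*(2*m) = 2*m*(m + v))
P(Y) = 4*Y² (P(Y) = (2*Y)*(2*Y) = 4*Y²)
C = -1225/918 (C = -4/3 + 1/(3*((2*(-1)*(-1 + 154)))) = -4/3 + 1/(3*((2*(-1)*153))) = -4/3 + (⅓)/(-306) = -4/3 + (⅓)*(-1/306) = -4/3 - 1/918 = -1225/918 ≈ -1.3344)
C + (8035/21839 + P(150)/(-11796)) = -1225/918 + (8035/21839 + (4*150²)/(-11796)) = -1225/918 + (8035*(1/21839) + (4*22500)*(-1/11796)) = -1225/918 + (8035/21839 + 90000*(-1/11796)) = -1225/918 + (8035/21839 - 7500/983) = -1225/918 - 155894095/21467737 = -169408757035/19707382566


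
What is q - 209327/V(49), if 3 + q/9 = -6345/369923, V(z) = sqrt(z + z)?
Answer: -10045026/369923 - 209327*sqrt(2)/14 ≈ -21172.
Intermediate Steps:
V(z) = sqrt(2)*sqrt(z) (V(z) = sqrt(2*z) = sqrt(2)*sqrt(z))
q = -10045026/369923 (q = -27 + 9*(-6345/369923) = -27 - 57105/369923 = -10045026/369923 ≈ -27.154)
q - 209327/V(49) = -10045026/369923 - 209327*sqrt(2)/14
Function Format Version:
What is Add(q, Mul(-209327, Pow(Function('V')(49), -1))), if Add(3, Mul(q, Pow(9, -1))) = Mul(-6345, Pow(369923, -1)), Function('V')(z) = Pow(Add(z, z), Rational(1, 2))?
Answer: Add(Rational(-10045026, 369923), Mul(Rational(-209327, 14), Pow(2, Rational(1, 2)))) ≈ -21172.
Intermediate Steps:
Function('V')(z) = Mul(Pow(2, Rational(1, 2)), Pow(z, Rational(1, 2))) (Function('V')(z) = Pow(Mul(2, z), Rational(1, 2)) = Mul(Pow(2, Rational(1, 2)), Pow(z, Rational(1, 2))))
q = Rational(-10045026, 369923) (q = Add(-27, Mul(9, Mul(-6345, Pow(369923, -1)))) = Add(-27, Mul(9, Mul(-6345, Rational(1, 369923)))) = Add(-27, Mul(9, Rational(-6345, 369923))) = Add(-27, Rational(-57105, 369923)) = Rational(-10045026, 369923) ≈ -27.154)
Add(q, Mul(-209327, Pow(Function('V')(49), -1))) = Add(Rational(-10045026, 369923), Mul(-209327, Pow(Mul(Pow(2, Rational(1, 2)), Pow(49, Rational(1, 2))), -1))) = Add(Rational(-10045026, 369923), Mul(-209327, Pow(Mul(Pow(2, Rational(1, 2)), 7), -1))) = Add(Rational(-10045026, 369923), Mul(-209327, Pow(Mul(7, Pow(2, Rational(1, 2))), -1))) = Add(Rational(-10045026, 369923), Mul(-209327, Mul(Rational(1, 14), Pow(2, Rational(1, 2))))) = Add(Rational(-10045026, 369923), Mul(Rational(-209327, 14), Pow(2, Rational(1, 2))))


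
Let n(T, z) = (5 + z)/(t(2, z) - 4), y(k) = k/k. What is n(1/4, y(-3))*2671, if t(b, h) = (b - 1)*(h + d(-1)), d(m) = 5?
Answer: 8013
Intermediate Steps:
y(k) = 1
t(b, h) = (-1 + b)*(5 + h) (t(b, h) = (b - 1)*(h + 5) = (-1 + b)*(5 + h))
n(T, z) = (5 + z)/(1 + z) (n(T, z) = (5 + z)/((-5 - z + 5*2 + 2*z) - 4) = (5 + z)/((-5 - z + 10 + 2*z) - 4) = (5 + z)/((5 + z) - 4) = (5 + z)/(1 + z))
n(1/4, y(-3))*2671 = ((5 + 1)/(1 + 1))*2671 = (6/2)*2671 = ((½)*6)*2671 = 3*2671 = 8013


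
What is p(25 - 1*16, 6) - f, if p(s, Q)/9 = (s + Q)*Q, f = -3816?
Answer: 4626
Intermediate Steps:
p(s, Q) = 9*Q*(Q + s) (p(s, Q) = 9*((s + Q)*Q) = 9*((Q + s)*Q) = 9*(Q*(Q + s)) = 9*Q*(Q + s))
p(25 - 1*16, 6) - f = 9*6*(6 + (25 - 1*16)) - 1*(-3816) = 9*6*(6 + (25 - 16)) + 3816 = 9*6*(6 + 9) + 3816 = 9*6*15 + 3816 = 810 + 3816 = 4626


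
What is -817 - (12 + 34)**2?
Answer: -2933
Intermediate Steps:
-817 - (12 + 34)**2 = -817 - 1*46**2 = -817 - 1*2116 = -817 - 2116 = -2933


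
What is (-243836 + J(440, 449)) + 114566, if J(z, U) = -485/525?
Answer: -13573447/105 ≈ -1.2927e+5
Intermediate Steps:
J(z, U) = -97/105 (J(z, U) = -485*1/525 = -97/105)
(-243836 + J(440, 449)) + 114566 = (-243836 - 97/105) + 114566 = -25602877/105 + 114566 = -13573447/105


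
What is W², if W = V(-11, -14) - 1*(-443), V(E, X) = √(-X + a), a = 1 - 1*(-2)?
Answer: (443 + √17)² ≈ 1.9992e+5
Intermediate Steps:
a = 3 (a = 1 + 2 = 3)
V(E, X) = √(3 - X) (V(E, X) = √(-X + 3) = √(3 - X))
W = 443 + √17 (W = √(3 - 1*(-14)) - 1*(-443) = √(3 + 14) + 443 = √17 + 443 = 443 + √17 ≈ 447.12)
W² = (443 + √17)²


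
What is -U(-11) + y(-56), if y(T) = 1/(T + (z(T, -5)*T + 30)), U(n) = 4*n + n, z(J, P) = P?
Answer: 13971/254 ≈ 55.004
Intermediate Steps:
U(n) = 5*n
y(T) = 1/(30 - 4*T) (y(T) = 1/(T + (-5*T + 30)) = 1/(T + (30 - 5*T)) = 1/(30 - 4*T))
-U(-11) + y(-56) = -5*(-11) + 1/(2*(15 - 2*(-56))) = -1*(-55) + 1/(2*(15 + 112)) = 55 + (½)/127 = 55 + (½)*(1/127) = 55 + 1/254 = 13971/254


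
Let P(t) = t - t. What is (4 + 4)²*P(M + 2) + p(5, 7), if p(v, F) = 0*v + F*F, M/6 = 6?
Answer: 49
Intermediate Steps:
M = 36 (M = 6*6 = 36)
p(v, F) = F² (p(v, F) = 0 + F² = F²)
P(t) = 0
(4 + 4)²*P(M + 2) + p(5, 7) = (4 + 4)²*0 + 7² = 8²*0 + 49 = 64*0 + 49 = 0 + 49 = 49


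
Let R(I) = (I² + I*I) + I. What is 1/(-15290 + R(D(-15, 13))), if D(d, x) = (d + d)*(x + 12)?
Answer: 1/1108960 ≈ 9.0175e-7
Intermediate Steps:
D(d, x) = 2*d*(12 + x) (D(d, x) = (2*d)*(12 + x) = 2*d*(12 + x))
R(I) = I + 2*I² (R(I) = (I² + I²) + I = 2*I² + I = I + 2*I²)
1/(-15290 + R(D(-15, 13))) = 1/(-15290 + (2*(-15)*(12 + 13))*(1 + 2*(2*(-15)*(12 + 13)))) = 1/(-15290 + (2*(-15)*25)*(1 + 2*(2*(-15)*25))) = 1/(-15290 - 750*(1 + 2*(-750))) = 1/(-15290 - 750*(1 - 1500)) = 1/(-15290 - 750*(-1499)) = 1/(-15290 + 1124250) = 1/1108960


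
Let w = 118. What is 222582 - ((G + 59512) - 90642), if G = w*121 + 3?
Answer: 239431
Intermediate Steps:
G = 14281 (G = 118*121 + 3 = 14278 + 3 = 14281)
222582 - ((G + 59512) - 90642) = 222582 - ((14281 + 59512) - 90642) = 222582 - (73793 - 90642) = 222582 - 1*(-16849) = 222582 + 16849 = 239431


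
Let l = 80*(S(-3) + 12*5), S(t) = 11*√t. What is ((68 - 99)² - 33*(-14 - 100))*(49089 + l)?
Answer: 254517747 + 4156240*I*√3 ≈ 2.5452e+8 + 7.1988e+6*I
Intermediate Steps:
l = 4800 + 880*I*√3 (l = 80*(11*√(-3) + 12*5) = 80*(11*(I*√3) + 60) = 80*(11*I*√3 + 60) = 80*(60 + 11*I*√3) = 4800 + 880*I*√3 ≈ 4800.0 + 1524.2*I)
((68 - 99)² - 33*(-14 - 100))*(49089 + l) = ((68 - 99)² - 33*(-14 - 100))*(49089 + (4800 + 880*I*√3)) = ((-31)² - 33*(-114))*(53889 + 880*I*√3) = (961 + 3762)*(53889 + 880*I*√3) = 4723*(53889 + 880*I*√3) = 254517747 + 4156240*I*√3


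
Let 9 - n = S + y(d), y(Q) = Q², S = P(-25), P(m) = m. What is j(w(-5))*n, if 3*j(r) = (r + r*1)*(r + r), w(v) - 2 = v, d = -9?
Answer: -564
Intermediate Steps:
w(v) = 2 + v
S = -25
j(r) = 4*r²/3 (j(r) = ((r + r*1)*(r + r))/3 = ((r + r)*(2*r))/3 = ((2*r)*(2*r))/3 = (4*r²)/3 = 4*r²/3)
n = -47 (n = 9 - (-25 + (-9)²) = 9 - (-25 + 81) = 9 - 1*56 = 9 - 56 = -47)
j(w(-5))*n = (4*(2 - 5)²/3)*(-47) = ((4/3)*(-3)²)*(-47) = ((4/3)*9)*(-47) = 12*(-47) = -564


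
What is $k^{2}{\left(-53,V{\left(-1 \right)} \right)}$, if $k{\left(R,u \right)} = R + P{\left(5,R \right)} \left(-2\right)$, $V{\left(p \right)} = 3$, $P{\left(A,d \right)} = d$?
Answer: $2809$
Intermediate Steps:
$k{\left(R,u \right)} = - R$ ($k{\left(R,u \right)} = R + R \left(-2\right) = R - 2 R = - R$)
$k^{2}{\left(-53,V{\left(-1 \right)} \right)} = \left(\left(-1\right) \left(-53\right)\right)^{2} = 53^{2} = 2809$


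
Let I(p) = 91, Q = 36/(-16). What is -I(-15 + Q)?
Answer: -91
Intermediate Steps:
Q = -9/4 (Q = 36*(-1/16) = -9/4 ≈ -2.2500)
-I(-15 + Q) = -1*91 = -91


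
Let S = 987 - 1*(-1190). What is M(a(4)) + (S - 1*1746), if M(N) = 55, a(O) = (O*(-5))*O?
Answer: 486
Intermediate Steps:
a(O) = -5*O² (a(O) = (-5*O)*O = -5*O²)
S = 2177 (S = 987 + 1190 = 2177)
M(a(4)) + (S - 1*1746) = 55 + (2177 - 1*1746) = 55 + (2177 - 1746) = 55 + 431 = 486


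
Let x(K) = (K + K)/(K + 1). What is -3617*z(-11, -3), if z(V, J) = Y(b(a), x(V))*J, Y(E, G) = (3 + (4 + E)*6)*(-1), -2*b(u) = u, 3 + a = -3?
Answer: -488295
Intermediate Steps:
a = -6 (a = -3 - 3 = -6)
b(u) = -u/2
x(K) = 2*K/(1 + K) (x(K) = (2*K)/(1 + K) = 2*K/(1 + K))
Y(E, G) = -27 - 6*E (Y(E, G) = (3 + (24 + 6*E))*(-1) = (27 + 6*E)*(-1) = -27 - 6*E)
z(V, J) = -45*J (z(V, J) = (-27 - (-3)*(-6))*J = (-27 - 6*3)*J = (-27 - 18)*J = -45*J)
-3617*z(-11, -3) = -(-162765)*(-3) = -3617*135 = -488295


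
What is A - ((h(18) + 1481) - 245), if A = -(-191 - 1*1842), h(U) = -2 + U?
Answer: 781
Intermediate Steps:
A = 2033 (A = -(-191 - 1842) = -1*(-2033) = 2033)
A - ((h(18) + 1481) - 245) = 2033 - (((-2 + 18) + 1481) - 245) = 2033 - ((16 + 1481) - 245) = 2033 - (1497 - 245) = 2033 - 1*1252 = 2033 - 1252 = 781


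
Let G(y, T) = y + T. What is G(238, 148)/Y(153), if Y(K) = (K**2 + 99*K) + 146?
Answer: 193/19351 ≈ 0.0099736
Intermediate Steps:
Y(K) = 146 + K**2 + 99*K
G(y, T) = T + y
G(238, 148)/Y(153) = (148 + 238)/(146 + 153**2 + 99*153) = 386/(146 + 23409 + 15147) = 386/38702 = 386*(1/38702) = 193/19351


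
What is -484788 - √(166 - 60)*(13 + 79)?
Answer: -484788 - 92*√106 ≈ -4.8574e+5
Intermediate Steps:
-484788 - √(166 - 60)*(13 + 79) = -484788 - √106*92 = -484788 - 92*√106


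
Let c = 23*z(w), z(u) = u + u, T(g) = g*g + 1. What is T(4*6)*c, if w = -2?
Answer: -53084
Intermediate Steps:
T(g) = 1 + g² (T(g) = g² + 1 = 1 + g²)
z(u) = 2*u
c = -92 (c = 23*(2*(-2)) = 23*(-4) = -92)
T(4*6)*c = (1 + (4*6)²)*(-92) = (1 + 24²)*(-92) = (1 + 576)*(-92) = 577*(-92) = -53084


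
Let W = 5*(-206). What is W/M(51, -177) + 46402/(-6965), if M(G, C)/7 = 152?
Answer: -4038977/529340 ≈ -7.6302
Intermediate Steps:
W = -1030
M(G, C) = 1064 (M(G, C) = 7*152 = 1064)
W/M(51, -177) + 46402/(-6965) = -1030/1064 + 46402/(-6965) = -1030*1/1064 + 46402*(-1/6965) = -515/532 - 46402/6965 = -4038977/529340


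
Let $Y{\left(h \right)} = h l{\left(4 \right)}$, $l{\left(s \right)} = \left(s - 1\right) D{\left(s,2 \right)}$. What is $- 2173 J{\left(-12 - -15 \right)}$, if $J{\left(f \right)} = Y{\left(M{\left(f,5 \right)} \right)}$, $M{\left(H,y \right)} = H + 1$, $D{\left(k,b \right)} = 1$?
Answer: $-26076$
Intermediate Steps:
$l{\left(s \right)} = -1 + s$ ($l{\left(s \right)} = \left(s - 1\right) 1 = \left(-1 + s\right) 1 = -1 + s$)
$M{\left(H,y \right)} = 1 + H$
$Y{\left(h \right)} = 3 h$ ($Y{\left(h \right)} = h \left(-1 + 4\right) = h 3 = 3 h$)
$J{\left(f \right)} = 3 + 3 f$ ($J{\left(f \right)} = 3 \left(1 + f\right) = 3 + 3 f$)
$- 2173 J{\left(-12 - -15 \right)} = - 2173 \left(3 + 3 \left(-12 - -15\right)\right) = - 2173 \left(3 + 3 \left(-12 + 15\right)\right) = - 2173 \left(3 + 3 \cdot 3\right) = - 2173 \left(3 + 9\right) = \left(-2173\right) 12 = -26076$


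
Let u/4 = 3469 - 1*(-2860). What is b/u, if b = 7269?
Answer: 7269/25316 ≈ 0.28713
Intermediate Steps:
u = 25316 (u = 4*(3469 - 1*(-2860)) = 4*(3469 + 2860) = 4*6329 = 25316)
b/u = 7269/25316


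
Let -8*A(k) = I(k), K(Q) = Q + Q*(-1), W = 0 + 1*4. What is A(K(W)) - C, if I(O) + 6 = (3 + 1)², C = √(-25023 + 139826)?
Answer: -5/4 - √114803 ≈ -340.08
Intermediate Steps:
W = 4 (W = 0 + 4 = 4)
C = √114803 ≈ 338.83
I(O) = 10 (I(O) = -6 + (3 + 1)² = -6 + 4² = -6 + 16 = 10)
K(Q) = 0 (K(Q) = Q - Q = 0)
A(k) = -5/4 (A(k) = -⅛*10 = -5/4)
A(K(W)) - C = -5/4 - √114803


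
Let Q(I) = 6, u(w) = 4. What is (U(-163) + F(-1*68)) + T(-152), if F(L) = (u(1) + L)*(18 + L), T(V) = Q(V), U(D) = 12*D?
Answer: 1250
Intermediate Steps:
T(V) = 6
F(L) = (4 + L)*(18 + L)
(U(-163) + F(-1*68)) + T(-152) = (12*(-163) + (72 + (-1*68)**2 + 22*(-1*68))) + 6 = (-1956 + (72 + (-68)**2 + 22*(-68))) + 6 = (-1956 + (72 + 4624 - 1496)) + 6 = (-1956 + 3200) + 6 = 1244 + 6 = 1250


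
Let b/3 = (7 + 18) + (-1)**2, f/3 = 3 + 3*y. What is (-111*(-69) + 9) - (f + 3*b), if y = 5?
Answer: 7380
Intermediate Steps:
f = 54 (f = 3*(3 + 3*5) = 3*(3 + 15) = 3*18 = 54)
b = 78 (b = 3*((7 + 18) + (-1)**2) = 3*(25 + 1) = 3*26 = 78)
(-111*(-69) + 9) - (f + 3*b) = (-111*(-69) + 9) - (54 + 3*78) = (7659 + 9) - (54 + 234) = 7668 - 1*288 = 7668 - 288 = 7380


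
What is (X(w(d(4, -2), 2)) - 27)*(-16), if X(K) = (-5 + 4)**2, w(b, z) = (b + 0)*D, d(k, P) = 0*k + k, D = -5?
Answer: 416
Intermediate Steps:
d(k, P) = k (d(k, P) = 0 + k = k)
w(b, z) = -5*b (w(b, z) = (b + 0)*(-5) = b*(-5) = -5*b)
X(K) = 1 (X(K) = (-1)**2 = 1)
(X(w(d(4, -2), 2)) - 27)*(-16) = (1 - 27)*(-16) = -26*(-16) = 416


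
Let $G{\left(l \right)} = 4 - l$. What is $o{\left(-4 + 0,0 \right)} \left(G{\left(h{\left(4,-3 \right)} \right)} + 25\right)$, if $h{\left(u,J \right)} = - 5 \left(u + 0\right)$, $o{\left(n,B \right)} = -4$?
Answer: $-196$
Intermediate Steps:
$h{\left(u,J \right)} = - 5 u$
$o{\left(-4 + 0,0 \right)} \left(G{\left(h{\left(4,-3 \right)} \right)} + 25\right) = - 4 \left(\left(4 - \left(-5\right) 4\right) + 25\right) = - 4 \left(\left(4 - -20\right) + 25\right) = - 4 \left(\left(4 + 20\right) + 25\right) = - 4 \left(24 + 25\right) = \left(-4\right) 49 = -196$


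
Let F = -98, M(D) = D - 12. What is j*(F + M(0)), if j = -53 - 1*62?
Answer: 12650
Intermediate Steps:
M(D) = -12 + D
j = -115 (j = -53 - 62 = -115)
j*(F + M(0)) = -115*(-98 + (-12 + 0)) = -115*(-98 - 12) = -115*(-110) = 12650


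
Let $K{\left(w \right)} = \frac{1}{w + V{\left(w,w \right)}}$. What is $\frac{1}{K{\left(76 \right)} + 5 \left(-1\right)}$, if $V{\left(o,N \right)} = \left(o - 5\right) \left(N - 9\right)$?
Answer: $- \frac{4833}{24164} \approx -0.20001$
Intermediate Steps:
$V{\left(o,N \right)} = \left(-9 + N\right) \left(-5 + o\right)$ ($V{\left(o,N \right)} = \left(-5 + o\right) \left(-9 + N\right) = \left(-9 + N\right) \left(-5 + o\right)$)
$K{\left(w \right)} = \frac{1}{45 + w^{2} - 13 w}$ ($K{\left(w \right)} = \frac{1}{w + \left(45 - 9 w - 5 w + w w\right)} = \frac{1}{w + \left(45 - 9 w - 5 w + w^{2}\right)} = \frac{1}{w + \left(45 + w^{2} - 14 w\right)} = \frac{1}{45 + w^{2} - 13 w}$)
$\frac{1}{K{\left(76 \right)} + 5 \left(-1\right)} = \frac{1}{\frac{1}{45 + 76^{2} - 988} + 5 \left(-1\right)} = \frac{1}{\frac{1}{45 + 5776 - 988} - 5} = \frac{1}{\frac{1}{4833} - 5} = \frac{1}{- \frac{24164}{4833}} = - \frac{4833}{24164}$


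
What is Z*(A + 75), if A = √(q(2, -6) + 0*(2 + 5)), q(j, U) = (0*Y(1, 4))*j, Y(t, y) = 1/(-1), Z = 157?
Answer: 11775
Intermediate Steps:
Y(t, y) = -1
q(j, U) = 0 (q(j, U) = (0*(-1))*j = 0*j = 0)
A = 0 (A = √(0 + 0*(2 + 5)) = √(0 + 0*7) = √(0 + 0) = √0 = 0)
Z*(A + 75) = 157*(0 + 75) = 157*75 = 11775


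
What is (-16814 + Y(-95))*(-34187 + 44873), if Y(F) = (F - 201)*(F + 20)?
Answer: 57554796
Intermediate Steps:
Y(F) = (-201 + F)*(20 + F)
(-16814 + Y(-95))*(-34187 + 44873) = (-16814 + (-4020 + (-95)**2 - 181*(-95)))*(-34187 + 44873) = (-16814 + (-4020 + 9025 + 17195))*10686 = (-16814 + 22200)*10686 = 5386*10686 = 57554796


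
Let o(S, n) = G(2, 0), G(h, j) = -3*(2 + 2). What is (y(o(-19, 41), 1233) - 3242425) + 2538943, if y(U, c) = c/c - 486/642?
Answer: -75272548/107 ≈ -7.0348e+5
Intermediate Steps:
G(h, j) = -12 (G(h, j) = -3*4 = -12)
o(S, n) = -12
y(U, c) = 26/107 (y(U, c) = 1 - 486*1/642 = 1 - 81/107 = 26/107)
(y(o(-19, 41), 1233) - 3242425) + 2538943 = (26/107 - 3242425) + 2538943 = -346939449/107 + 2538943 = -75272548/107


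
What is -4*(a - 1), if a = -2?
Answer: 12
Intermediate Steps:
-4*(a - 1) = -4*(-2 - 1) = -4*(-3) = 12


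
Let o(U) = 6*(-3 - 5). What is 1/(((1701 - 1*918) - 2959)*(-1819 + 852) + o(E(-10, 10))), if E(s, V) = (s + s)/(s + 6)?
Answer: 1/2104144 ≈ 4.7525e-7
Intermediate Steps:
E(s, V) = 2*s/(6 + s) (E(s, V) = (2*s)/(6 + s) = 2*s/(6 + s))
o(U) = -48 (o(U) = 6*(-8) = -48)
1/(((1701 - 1*918) - 2959)*(-1819 + 852) + o(E(-10, 10))) = 1/(((1701 - 1*918) - 2959)*(-1819 + 852) - 48) = 1/(((1701 - 918) - 2959)*(-967) - 48) = 1/((783 - 2959)*(-967) - 48) = 1/(-2176*(-967) - 48) = 1/(2104192 - 48) = 1/2104144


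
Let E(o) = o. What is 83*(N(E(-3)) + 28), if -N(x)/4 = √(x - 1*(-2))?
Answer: 2324 - 332*I ≈ 2324.0 - 332.0*I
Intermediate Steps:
N(x) = -4*√(2 + x) (N(x) = -4*√(x - 1*(-2)) = -4*√(x + 2) = -4*√(2 + x))
83*(N(E(-3)) + 28) = 83*(-4*√(2 - 3) + 28) = 83*(-4*I + 28) = 83*(28 - 4*I) = 2324 - 332*I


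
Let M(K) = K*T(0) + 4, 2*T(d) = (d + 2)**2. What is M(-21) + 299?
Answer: 261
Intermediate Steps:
T(d) = (2 + d)**2/2 (T(d) = (d + 2)**2/2 = (2 + d)**2/2)
M(K) = 4 + 2*K (M(K) = K*((2 + 0)**2/2) + 4 = K*((1/2)*2**2) + 4 = K*((1/2)*4) + 4 = K*2 + 4 = 2*K + 4 = 4 + 2*K)
M(-21) + 299 = (4 + 2*(-21)) + 299 = (4 - 42) + 299 = -38 + 299 = 261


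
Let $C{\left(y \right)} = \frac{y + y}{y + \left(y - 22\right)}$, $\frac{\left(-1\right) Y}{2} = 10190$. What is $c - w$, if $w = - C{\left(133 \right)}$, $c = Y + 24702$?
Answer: $\frac{527417}{122} \approx 4323.1$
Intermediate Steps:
$Y = -20380$ ($Y = \left(-2\right) 10190 = -20380$)
$C{\left(y \right)} = \frac{2 y}{-22 + 2 y}$ ($C{\left(y \right)} = \frac{2 y}{y + \left(y - 22\right)} = \frac{2 y}{y + \left(-22 + y\right)} = \frac{2 y}{-22 + 2 y}$)
$c = 4322$ ($c = -20380 + 24702 = 4322$)
$w = - \frac{133}{122}$ ($w = - \frac{133}{-11 + 133} = - \frac{133}{122} \approx -1.0902$)
$c - w = 4322 - - \frac{133}{122} = 4322 + \frac{133}{122} = \frac{527417}{122}$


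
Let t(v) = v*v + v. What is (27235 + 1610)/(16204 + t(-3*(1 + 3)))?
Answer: 28845/16336 ≈ 1.7657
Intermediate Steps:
t(v) = v + v**2 (t(v) = v**2 + v = v + v**2)
(27235 + 1610)/(16204 + t(-3*(1 + 3))) = (27235 + 1610)/(16204 + (-3*(1 + 3))*(1 - 3*(1 + 3))) = 28845/(16204 + (-3*4)*(1 - 3*4)) = 28845/(16204 - 12*(1 - 12)) = 28845/(16204 - 12*(-11)) = 28845/(16204 + 132) = 28845/16336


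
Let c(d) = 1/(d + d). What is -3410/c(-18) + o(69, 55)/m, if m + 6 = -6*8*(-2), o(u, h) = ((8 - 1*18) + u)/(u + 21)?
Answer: 994356059/8100 ≈ 1.2276e+5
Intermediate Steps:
o(u, h) = (-10 + u)/(21 + u) (o(u, h) = ((8 - 18) + u)/(21 + u) = (-10 + u)/(21 + u))
c(d) = 1/(2*d)
m = 90 (m = -6 - 6*8*(-2) = -6 - 48*(-2) = -6 + 96 = 90)
-3410/c(-18) + o(69, 55)/m = -3410/((½)/(-18)) + ((-10 + 69)/(21 + 69))/90 = -3410/((½)*(-1/18)) + (59/90)*(1/90) = -3410/(-1/36) + ((1/90)*59)*(1/90) = -3410*(-36) + (59/90)*(1/90) = 122760 + 59/8100 = 994356059/8100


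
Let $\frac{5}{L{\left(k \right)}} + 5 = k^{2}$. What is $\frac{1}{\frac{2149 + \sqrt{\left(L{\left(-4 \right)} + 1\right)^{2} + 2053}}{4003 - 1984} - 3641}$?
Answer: $- \frac{1795360679970}{6534997274600231} - \frac{22209 \sqrt{248669}}{6534997274600231} \approx -0.00027473$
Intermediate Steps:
$L{\left(k \right)} = \frac{5}{-5 + k^{2}}$
$\frac{1}{\frac{2149 + \sqrt{\left(L{\left(-4 \right)} + 1\right)^{2} + 2053}}{4003 - 1984} - 3641} = \frac{1}{\frac{2149 + \sqrt{\left(\frac{5}{-5 + \left(-4\right)^{2}} + 1\right)^{2} + 2053}}{4003 - 1984} - 3641} = \frac{1}{\frac{2149 + \sqrt{\left(\frac{5}{-5 + 16} + 1\right)^{2} + 2053}}{2019} - 3641} = \frac{1}{\left(2149 + \sqrt{\left(\frac{5}{11} + 1\right)^{2} + 2053}\right) \frac{1}{2019} - 3641} = \frac{1}{\left(2149 + \sqrt{\left(\frac{16}{11}\right)^{2} + 2053}\right) \frac{1}{2019} - 3641} = \frac{1}{\left(2149 + \sqrt{\frac{256}{121} + 2053}\right) \frac{1}{2019} - 3641} = \frac{1}{\left(2149 + \sqrt{\frac{248669}{121}}\right) \frac{1}{2019} - 3641} = \frac{1}{\left(2149 + \frac{\sqrt{248669}}{11}\right) \frac{1}{2019} - 3641} = \frac{1}{\left(\frac{2149}{2019} + \frac{\sqrt{248669}}{22209}\right) - 3641} = \frac{1}{- \frac{7349030}{2019} + \frac{\sqrt{248669}}{22209}}$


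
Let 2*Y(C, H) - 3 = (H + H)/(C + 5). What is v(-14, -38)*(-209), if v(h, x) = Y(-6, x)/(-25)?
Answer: 16511/50 ≈ 330.22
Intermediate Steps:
Y(C, H) = 3/2 + H/(5 + C) (Y(C, H) = 3/2 + ((H + H)/(C + 5))/2 = 3/2 + ((2*H)/(5 + C))/2 = 3/2 + (2*H/(5 + C))/2 = 3/2 + H/(5 + C))
v(h, x) = -3/50 + x/25 (v(h, x) = ((15 + 2*x + 3*(-6))/(2*(5 - 6)))/(-25) = ((½)*(15 + 2*x - 18)/(-1))*(-1/25) = ((½)*(-1)*(-3 + 2*x))*(-1/25) = (3/2 - x)*(-1/25) = -3/50 + x/25)
v(-14, -38)*(-209) = (-3/50 + (1/25)*(-38))*(-209) = (-3/50 - 38/25)*(-209) = -79/50*(-209) = 16511/50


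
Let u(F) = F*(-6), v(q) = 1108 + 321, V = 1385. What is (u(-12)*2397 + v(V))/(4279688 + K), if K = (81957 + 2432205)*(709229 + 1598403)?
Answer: 24859/828823566296 ≈ 2.9993e-8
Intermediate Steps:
K = 5801760684384 (K = 2514162*2307632 = 5801760684384)
v(q) = 1429
u(F) = -6*F
(u(-12)*2397 + v(V))/(4279688 + K) = (-6*(-12)*2397 + 1429)/(4279688 + 5801760684384) = (72*2397 + 1429)/5801764964072 = (172584 + 1429)*(1/5801764964072) = 174013*(1/5801764964072) = 24859/828823566296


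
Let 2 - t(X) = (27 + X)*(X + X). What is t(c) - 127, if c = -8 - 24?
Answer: -445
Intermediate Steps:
c = -32
t(X) = 2 - 2*X*(27 + X) (t(X) = 2 - (27 + X)*(X + X) = 2 - (27 + X)*2*X = 2 - 2*X*(27 + X))
t(c) - 127 = (2 - 54*(-32) - 2*(-32)²) - 127 = (2 + 1728 - 2*1024) - 127 = (2 + 1728 - 2048) - 127 = -318 - 127 = -445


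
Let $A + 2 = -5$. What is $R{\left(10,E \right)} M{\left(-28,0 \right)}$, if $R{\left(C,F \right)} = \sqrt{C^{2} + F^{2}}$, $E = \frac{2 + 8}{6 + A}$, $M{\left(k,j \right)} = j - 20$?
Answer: $- 200 \sqrt{2} \approx -282.84$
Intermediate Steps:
$A = -7$ ($A = -2 - 5 = -7$)
$M{\left(k,j \right)} = -20 + j$
$E = -10$ ($E = \frac{2 + 8}{6 - 7} = \frac{10}{-1} = 10 \left(-1\right) = -10$)
$R{\left(10,E \right)} M{\left(-28,0 \right)} = \sqrt{10^{2} + \left(-10\right)^{2}} \left(-20 + 0\right) = \sqrt{100 + 100} \left(-20\right) = \sqrt{200} \left(-20\right) = 10 \sqrt{2} \left(-20\right) = - 200 \sqrt{2}$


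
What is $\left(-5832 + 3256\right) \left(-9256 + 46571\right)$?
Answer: $-96123440$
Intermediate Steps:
$\left(-5832 + 3256\right) \left(-9256 + 46571\right) = \left(-2576\right) 37315 = -96123440$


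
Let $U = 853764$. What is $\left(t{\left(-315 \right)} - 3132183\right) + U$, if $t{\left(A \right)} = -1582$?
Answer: $-2280001$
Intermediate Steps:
$\left(t{\left(-315 \right)} - 3132183\right) + U = \left(-1582 - 3132183\right) + 853764 = -3133765 + 853764 = -2280001$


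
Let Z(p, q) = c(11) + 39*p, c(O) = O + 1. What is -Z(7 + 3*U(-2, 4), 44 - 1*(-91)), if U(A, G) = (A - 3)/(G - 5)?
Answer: -870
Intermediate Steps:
c(O) = 1 + O
U(A, G) = (-3 + A)/(-5 + G)
Z(p, q) = 12 + 39*p (Z(p, q) = (1 + 11) + 39*p = 12 + 39*p)
-Z(7 + 3*U(-2, 4), 44 - 1*(-91)) = -(12 + 39*(7 + 3*((-3 - 2)/(-5 + 4)))) = -(12 + 39*(7 + 3*(-5/(-1)))) = -(12 + 39*(7 + 3*(-1*(-5)))) = -(12 + 39*(7 + 3*5)) = -(12 + 39*(7 + 15)) = -(12 + 39*22) = -(12 + 858) = -1*870 = -870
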